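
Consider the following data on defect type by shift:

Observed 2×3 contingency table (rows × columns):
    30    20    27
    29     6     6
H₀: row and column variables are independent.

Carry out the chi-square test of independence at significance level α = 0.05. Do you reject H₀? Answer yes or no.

reject H₀: yes

Row totals [77, 41], col totals [59, 26, 33], n=118
χ² = (30−38.50)²/38.50 + (20−16.97)²/16.97 + (27−21.53)²/21.53 + (29−20.50)²/20.50 + (6−9.03)²/9.03 + (6−11.47)²/11.47 = 10.9557
df = 2
p-value (upper-tail) = 0.00418
At α=0.05: p < α → reject H₀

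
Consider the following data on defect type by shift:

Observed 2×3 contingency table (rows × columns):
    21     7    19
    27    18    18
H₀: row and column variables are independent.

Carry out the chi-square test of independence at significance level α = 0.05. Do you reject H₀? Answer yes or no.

reject H₀: no

Row totals [47, 63], col totals [48, 25, 37], n=110
χ² = (21−20.51)²/20.51 + (7−10.68)²/10.68 + (19−15.81)²/15.81 + (27−27.49)²/27.49 + (18−14.32)²/14.32 + (18−21.19)²/21.19 = 3.3609
df = 2
p-value (upper-tail) = 0.18629
At α=0.05: p ≥ α → fail to reject H₀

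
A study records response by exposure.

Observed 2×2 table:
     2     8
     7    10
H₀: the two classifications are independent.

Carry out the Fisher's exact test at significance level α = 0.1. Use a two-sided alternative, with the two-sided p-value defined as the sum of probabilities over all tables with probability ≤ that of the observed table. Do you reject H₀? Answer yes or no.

Margins: r₁=10, r₂=17, c₁=9, c₂=18, n=27
p_obs = C(10,2)·C(17,7)/C(27,9); sum pmf over tables with pmf ≤ p_obs
p-value (two-sided) = 0.40587
At α=0.1: p ≥ α → fail to reject H₀

reject H₀: no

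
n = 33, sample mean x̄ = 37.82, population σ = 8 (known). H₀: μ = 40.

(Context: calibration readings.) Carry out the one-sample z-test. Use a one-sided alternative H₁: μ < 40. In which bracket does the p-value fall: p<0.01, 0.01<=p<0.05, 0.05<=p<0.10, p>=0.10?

p-value bracket: 0.05<=p<0.10

SE = σ/√n = 8/√33 = 1.3926
z = (x̄−μ₀)/SE = (37.82−40)/1.3926 = -1.5654
p-value (one-sided, H₁ less) = 0.05875
→ bracket: 0.05<=p<0.10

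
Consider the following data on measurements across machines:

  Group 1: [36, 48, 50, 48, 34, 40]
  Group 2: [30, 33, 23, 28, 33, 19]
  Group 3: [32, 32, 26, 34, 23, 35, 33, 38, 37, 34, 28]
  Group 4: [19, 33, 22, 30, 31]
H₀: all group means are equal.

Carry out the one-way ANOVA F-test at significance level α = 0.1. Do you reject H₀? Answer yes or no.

Group means [42.67, 27.67, 32.00, 27.00], grand mean 32.464
SSB = Σnᵢ(x̄ᵢ−x̄)² = 914.298; SSW = ΣΣ(x−x̄ᵢ)² = 758.667
MSB = 914.298/3 = 304.7659; MSW = 758.667/24 = 31.6111
F = MSB/MSW = 9.6411
df = (3, 24)
p-value (upper-tail) = 0.00023
At α=0.1: p < α → reject H₀

reject H₀: yes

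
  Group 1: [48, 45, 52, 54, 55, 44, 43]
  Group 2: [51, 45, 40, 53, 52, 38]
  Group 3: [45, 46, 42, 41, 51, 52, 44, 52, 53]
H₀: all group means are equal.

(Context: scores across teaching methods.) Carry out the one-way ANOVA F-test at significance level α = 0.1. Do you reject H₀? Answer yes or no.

Group means [48.71, 46.50, 47.33], grand mean 47.545
SSB = Σnᵢ(x̄ᵢ−x̄)² = 16.526; SSW = ΣΣ(x−x̄ᵢ)² = 532.929
MSB = 16.526/2 = 8.2630; MSW = 532.929/19 = 28.0489
F = MSB/MSW = 0.2946
df = (2, 19)
p-value (upper-tail) = 0.74818
At α=0.1: p ≥ α → fail to reject H₀

reject H₀: no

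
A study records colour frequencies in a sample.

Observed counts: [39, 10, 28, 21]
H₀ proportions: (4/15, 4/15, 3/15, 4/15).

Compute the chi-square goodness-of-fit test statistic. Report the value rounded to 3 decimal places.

n = 98; E_i = n·p_i = [26.13, 26.13, 19.60, 26.13]
χ² = (39−26.13)²/26.13 + (10−26.13)²/26.13 + (28−19.60)²/19.60 + (21−26.13)²/26.13 = 20.9031
df = 3

test statistic = 20.903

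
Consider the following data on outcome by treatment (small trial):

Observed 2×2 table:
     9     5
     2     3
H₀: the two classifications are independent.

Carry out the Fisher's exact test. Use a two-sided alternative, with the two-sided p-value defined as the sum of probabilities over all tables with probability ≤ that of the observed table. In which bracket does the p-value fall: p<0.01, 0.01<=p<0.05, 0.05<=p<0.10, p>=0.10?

p-value bracket: p>=0.10

Margins: r₁=14, r₂=5, c₁=11, c₂=8, n=19
p_obs = C(14,9)·C(5,2)/C(19,11); sum pmf over tables with pmf ≤ p_obs
p-value (two-sided) = 0.60268
→ bracket: p>=0.10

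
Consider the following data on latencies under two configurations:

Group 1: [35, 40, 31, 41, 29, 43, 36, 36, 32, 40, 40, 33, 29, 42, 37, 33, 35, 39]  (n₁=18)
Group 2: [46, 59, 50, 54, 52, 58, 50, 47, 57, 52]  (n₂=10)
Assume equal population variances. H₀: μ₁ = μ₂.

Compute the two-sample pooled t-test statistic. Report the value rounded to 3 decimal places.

test statistic = -9.378

x̄₁=36.167, s₁=4.382, n₁=18
x̄₂=52.500, s₂=4.478, n₂=10
s_p² = [17·4.382² + 9·4.478²]/26 = 19.5000
SE = √(s_p²·(1/18+1/10)) = 1.7416
t = (36.167−52.500)/1.7416 = -9.3781
df = 26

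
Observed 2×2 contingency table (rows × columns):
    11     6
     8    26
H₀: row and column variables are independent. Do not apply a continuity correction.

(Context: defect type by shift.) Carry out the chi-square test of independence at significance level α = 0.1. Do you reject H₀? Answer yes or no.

Row totals [17, 34], col totals [19, 32], n=51
χ² = (11−6.33)²/6.33 + (6−10.67)²/10.67 + (8−12.67)²/12.67 + (26−21.33)²/21.33 = 8.2204
df = 1
p-value (upper-tail) = 0.00414
At α=0.1: p < α → reject H₀

reject H₀: yes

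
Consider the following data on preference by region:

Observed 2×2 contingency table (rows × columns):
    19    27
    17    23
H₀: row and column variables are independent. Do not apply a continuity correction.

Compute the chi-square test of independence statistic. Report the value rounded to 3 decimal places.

Row totals [46, 40], col totals [36, 50], n=86
χ² = (19−19.26)²/19.26 + (27−26.74)²/26.74 + (17−16.74)²/16.74 + (23−23.26)²/23.26 = 0.0126
df = 1

test statistic = 0.013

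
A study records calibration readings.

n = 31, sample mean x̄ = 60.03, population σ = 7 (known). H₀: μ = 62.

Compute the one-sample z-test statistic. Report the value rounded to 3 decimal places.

test statistic = -1.567

SE = σ/√n = 7/√31 = 1.2572
z = (x̄−μ₀)/SE = (60.03−62)/1.2572 = -1.5669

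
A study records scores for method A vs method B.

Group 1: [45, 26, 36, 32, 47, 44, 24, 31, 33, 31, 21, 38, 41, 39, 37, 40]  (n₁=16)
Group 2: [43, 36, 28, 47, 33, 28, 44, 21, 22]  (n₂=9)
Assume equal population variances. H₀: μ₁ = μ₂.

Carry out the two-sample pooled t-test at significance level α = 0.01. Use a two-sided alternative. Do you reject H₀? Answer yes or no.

reject H₀: no

x̄₁=35.312, s₁=7.561, n₁=16
x̄₂=33.556, s₂=9.606, n₂=9
s_p² = [15·7.561² + 8·9.606²]/23 = 69.3765
SE = √(s_p²·(1/16+1/9)) = 3.4705
t = (35.312−33.556)/3.4705 = 0.5062
df = 23
p-value (two-sided) = 0.61750
At α=0.01: p ≥ α → fail to reject H₀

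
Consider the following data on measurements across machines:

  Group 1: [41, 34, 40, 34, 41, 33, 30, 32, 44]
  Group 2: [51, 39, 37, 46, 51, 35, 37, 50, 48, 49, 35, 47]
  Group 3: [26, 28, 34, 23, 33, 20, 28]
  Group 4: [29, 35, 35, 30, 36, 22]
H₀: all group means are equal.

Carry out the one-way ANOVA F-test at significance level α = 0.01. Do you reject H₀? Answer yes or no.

reject H₀: yes

Group means [36.56, 43.75, 27.43, 31.17], grand mean 36.265
SSB = Σnᵢ(x̄ᵢ−x̄)² = 1375.598; SSW = ΣΣ(x−x̄ᵢ)² = 963.020
MSB = 1375.598/3 = 458.5326; MSW = 963.020/30 = 32.1007
F = MSB/MSW = 14.2842
df = (3, 30)
p-value (upper-tail) = 0.00001
At α=0.01: p < α → reject H₀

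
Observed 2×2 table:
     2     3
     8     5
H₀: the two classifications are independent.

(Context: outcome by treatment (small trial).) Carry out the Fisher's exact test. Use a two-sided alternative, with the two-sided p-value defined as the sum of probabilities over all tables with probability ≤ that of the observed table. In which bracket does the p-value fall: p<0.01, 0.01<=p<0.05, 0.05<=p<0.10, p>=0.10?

Margins: r₁=5, r₂=13, c₁=10, c₂=8, n=18
p_obs = C(5,2)·C(13,8)/C(18,10); sum pmf over tables with pmf ≤ p_obs
p-value (two-sided) = 0.60784
→ bracket: p>=0.10

p-value bracket: p>=0.10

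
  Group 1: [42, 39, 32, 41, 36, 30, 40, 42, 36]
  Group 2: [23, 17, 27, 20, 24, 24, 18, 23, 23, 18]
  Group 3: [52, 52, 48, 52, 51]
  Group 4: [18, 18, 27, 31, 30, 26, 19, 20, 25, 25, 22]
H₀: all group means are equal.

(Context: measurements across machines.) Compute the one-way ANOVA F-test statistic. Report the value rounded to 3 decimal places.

test statistic = 83.011

Group means [37.56, 21.70, 51.00, 23.73], grand mean 30.600
SSB = Σnᵢ(x̄ᵢ−x̄)² = 3827.896; SSW = ΣΣ(x−x̄ᵢ)² = 476.504
MSB = 3827.896/3 = 1275.9653; MSW = 476.504/31 = 15.3711
F = MSB/MSW = 83.0107
df = (3, 31)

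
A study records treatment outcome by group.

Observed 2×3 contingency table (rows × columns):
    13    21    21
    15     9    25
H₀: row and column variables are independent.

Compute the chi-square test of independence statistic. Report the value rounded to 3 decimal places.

Row totals [55, 49], col totals [28, 30, 46], n=104
χ² = (13−14.81)²/14.81 + (21−15.87)²/15.87 + (21−24.33)²/24.33 + (15−13.19)²/13.19 + (9−14.13)²/14.13 + (25−21.67)²/21.67 = 4.9610
df = 2

test statistic = 4.961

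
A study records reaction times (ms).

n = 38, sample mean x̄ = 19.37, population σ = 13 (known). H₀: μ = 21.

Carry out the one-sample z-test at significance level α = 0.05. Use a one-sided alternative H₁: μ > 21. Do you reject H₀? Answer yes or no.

SE = σ/√n = 13/√38 = 2.1089
z = (x̄−μ₀)/SE = (19.37−21)/2.1089 = -0.7729
p-value (one-sided, H₁ greater) = 0.78022
At α=0.05: p ≥ α → fail to reject H₀

reject H₀: no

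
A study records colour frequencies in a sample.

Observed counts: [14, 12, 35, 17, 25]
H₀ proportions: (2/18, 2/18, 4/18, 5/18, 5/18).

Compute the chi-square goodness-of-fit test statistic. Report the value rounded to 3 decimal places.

n = 103; E_i = n·p_i = [11.44, 11.44, 22.89, 28.61, 28.61]
χ² = (14−11.44)²/11.44 + (12−11.44)²/11.44 + (35−22.89)²/22.89 + (17−28.61)²/28.61 + (25−28.61)²/28.61 = 12.1738
df = 4

test statistic = 12.174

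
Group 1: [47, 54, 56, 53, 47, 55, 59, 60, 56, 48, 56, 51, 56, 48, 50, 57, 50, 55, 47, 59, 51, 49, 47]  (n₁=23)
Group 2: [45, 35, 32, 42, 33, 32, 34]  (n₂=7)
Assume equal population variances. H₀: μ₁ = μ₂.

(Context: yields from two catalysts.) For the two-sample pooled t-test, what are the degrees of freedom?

df = n₁ + n₂ − 2 = 23 + 7 − 2 = 28

degrees of freedom = 28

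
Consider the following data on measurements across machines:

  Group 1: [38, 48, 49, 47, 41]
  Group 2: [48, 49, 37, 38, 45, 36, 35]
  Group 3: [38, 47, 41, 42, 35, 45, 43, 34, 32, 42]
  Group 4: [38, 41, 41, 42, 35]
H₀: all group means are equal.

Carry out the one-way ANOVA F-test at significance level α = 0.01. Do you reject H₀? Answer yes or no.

Group means [44.60, 41.14, 39.90, 39.40], grand mean 41.000
SSB = Σnᵢ(x̄ᵢ−x̄)² = 89.843; SSW = ΣΣ(x−x̄ᵢ)² = 562.157
MSB = 89.843/3 = 29.9476; MSW = 562.157/23 = 24.4416
F = MSB/MSW = 1.2253
df = (3, 23)
p-value (upper-tail) = 0.32311
At α=0.01: p ≥ α → fail to reject H₀

reject H₀: no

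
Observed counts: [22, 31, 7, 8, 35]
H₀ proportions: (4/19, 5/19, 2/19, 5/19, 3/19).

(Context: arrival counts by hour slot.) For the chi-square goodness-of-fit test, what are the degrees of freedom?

df = k − 1 = 5 − 1 = 4

degrees of freedom = 4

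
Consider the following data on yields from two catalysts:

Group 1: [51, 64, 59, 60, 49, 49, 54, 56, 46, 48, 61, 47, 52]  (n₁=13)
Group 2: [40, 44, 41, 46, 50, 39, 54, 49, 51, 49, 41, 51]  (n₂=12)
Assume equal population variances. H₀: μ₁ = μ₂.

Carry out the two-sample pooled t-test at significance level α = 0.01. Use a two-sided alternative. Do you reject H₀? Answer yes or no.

x̄₁=53.538, s₁=5.939, n₁=13
x̄₂=46.250, s₂=5.101, n₂=12
s_p² = [12·5.939² + 11·5.101²]/23 = 30.8470
SE = √(s_p²·(1/13+1/12)) = 2.2234
t = (53.538−46.250)/2.2234 = 3.2781
df = 23
p-value (two-sided) = 0.00330
At α=0.01: p < α → reject H₀

reject H₀: yes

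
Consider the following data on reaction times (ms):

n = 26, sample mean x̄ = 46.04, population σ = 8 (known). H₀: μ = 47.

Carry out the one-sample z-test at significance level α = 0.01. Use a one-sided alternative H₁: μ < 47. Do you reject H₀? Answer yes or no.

reject H₀: no

SE = σ/√n = 8/√26 = 1.5689
z = (x̄−μ₀)/SE = (46.04−47)/1.5689 = -0.6119
p-value (one-sided, H₁ less) = 0.27031
At α=0.01: p ≥ α → fail to reject H₀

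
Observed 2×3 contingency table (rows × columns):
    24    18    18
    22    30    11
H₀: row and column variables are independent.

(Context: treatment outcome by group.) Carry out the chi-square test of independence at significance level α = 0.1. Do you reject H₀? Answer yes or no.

Row totals [60, 63], col totals [46, 48, 29], n=123
χ² = (24−22.44)²/22.44 + (18−23.41)²/23.41 + (18−14.15)²/14.15 + (22−23.56)²/23.56 + (30−24.59)²/24.59 + (11−14.85)²/14.85 = 4.7062
df = 2
p-value (upper-tail) = 0.09507
At α=0.1: p < α → reject H₀

reject H₀: yes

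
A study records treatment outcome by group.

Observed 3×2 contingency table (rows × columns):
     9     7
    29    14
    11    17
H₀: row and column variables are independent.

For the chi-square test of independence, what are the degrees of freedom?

degrees of freedom = 2

df = (r−1)(c−1) = (3−1)·(2−1) = 2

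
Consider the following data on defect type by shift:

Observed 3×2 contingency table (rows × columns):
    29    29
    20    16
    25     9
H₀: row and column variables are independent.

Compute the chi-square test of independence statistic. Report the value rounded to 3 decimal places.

test statistic = 4.970

Row totals [58, 36, 34], col totals [74, 54], n=128
χ² = (29−33.53)²/33.53 + (29−24.47)²/24.47 + (20−20.81)²/20.81 + (16−15.19)²/15.19 + (25−19.66)²/19.66 + (9−14.34)²/14.34 = 4.9702
df = 2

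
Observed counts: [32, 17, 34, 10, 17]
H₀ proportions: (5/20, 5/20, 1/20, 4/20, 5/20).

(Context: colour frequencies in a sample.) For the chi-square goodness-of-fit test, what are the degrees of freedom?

df = k − 1 = 5 − 1 = 4

degrees of freedom = 4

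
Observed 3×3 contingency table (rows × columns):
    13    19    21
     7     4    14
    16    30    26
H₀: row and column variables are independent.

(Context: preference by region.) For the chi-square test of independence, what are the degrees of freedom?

degrees of freedom = 4

df = (r−1)(c−1) = (3−1)·(3−1) = 4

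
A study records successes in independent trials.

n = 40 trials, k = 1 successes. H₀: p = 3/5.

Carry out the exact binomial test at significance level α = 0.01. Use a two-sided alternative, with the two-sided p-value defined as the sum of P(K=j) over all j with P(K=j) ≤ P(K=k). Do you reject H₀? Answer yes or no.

Exact binomial: n=40, k=1, p₀=3/5=0.6000
P(X=j) = C(n,j)·p₀^j·(1−p₀)^(n−j); p = Σ P(X=j) over j with P(X=j) ≤ P(X=1)
p-value (two-sided) = 0.00000
At α=0.01: p < α → reject H₀

reject H₀: yes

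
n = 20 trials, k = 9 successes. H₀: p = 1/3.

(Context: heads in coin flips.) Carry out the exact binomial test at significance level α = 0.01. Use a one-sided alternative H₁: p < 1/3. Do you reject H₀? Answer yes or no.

Exact binomial: n=20, k=9, p₀=1/3=0.3333
P(X≤9) from Σ C(n,i)·p₀^i·(1−p₀)^(n−i)
p-value (one-sided, H₁ less) = 0.90810
At α=0.01: p ≥ α → fail to reject H₀

reject H₀: no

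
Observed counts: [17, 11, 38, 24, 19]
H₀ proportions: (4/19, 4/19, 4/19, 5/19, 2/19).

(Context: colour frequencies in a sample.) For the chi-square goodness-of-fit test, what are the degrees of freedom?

degrees of freedom = 4

df = k − 1 = 5 − 1 = 4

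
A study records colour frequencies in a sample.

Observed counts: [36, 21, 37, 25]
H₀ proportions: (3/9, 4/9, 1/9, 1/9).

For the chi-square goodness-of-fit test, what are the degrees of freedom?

degrees of freedom = 3

df = k − 1 = 4 − 1 = 3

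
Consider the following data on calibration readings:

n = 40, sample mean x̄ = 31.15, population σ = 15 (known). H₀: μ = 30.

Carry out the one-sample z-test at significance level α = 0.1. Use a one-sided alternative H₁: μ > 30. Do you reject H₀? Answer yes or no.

SE = σ/√n = 15/√40 = 2.3717
z = (x̄−μ₀)/SE = (31.15−30)/2.3717 = 0.4849
p-value (one-sided, H₁ greater) = 0.31388
At α=0.1: p ≥ α → fail to reject H₀

reject H₀: no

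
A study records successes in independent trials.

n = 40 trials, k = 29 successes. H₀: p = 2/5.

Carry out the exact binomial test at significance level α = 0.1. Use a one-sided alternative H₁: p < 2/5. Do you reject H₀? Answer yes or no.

Exact binomial: n=40, k=29, p₀=2/5=0.4000
P(X≤29) from Σ C(n,i)·p₀^i·(1−p₀)^(n−i)
p-value (one-sided, H₁ less) = 0.99999
At α=0.1: p ≥ α → fail to reject H₀

reject H₀: no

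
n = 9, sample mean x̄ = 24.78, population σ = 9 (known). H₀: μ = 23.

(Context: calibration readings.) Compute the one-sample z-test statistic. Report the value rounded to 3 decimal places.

SE = σ/√n = 9/√9 = 3.0000
z = (x̄−μ₀)/SE = (24.78−23)/3.0000 = 0.5933

test statistic = 0.593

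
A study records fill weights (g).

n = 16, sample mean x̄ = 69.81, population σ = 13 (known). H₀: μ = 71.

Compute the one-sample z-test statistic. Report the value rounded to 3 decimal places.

test statistic = -0.366

SE = σ/√n = 13/√16 = 3.2500
z = (x̄−μ₀)/SE = (69.81−71)/3.2500 = -0.3662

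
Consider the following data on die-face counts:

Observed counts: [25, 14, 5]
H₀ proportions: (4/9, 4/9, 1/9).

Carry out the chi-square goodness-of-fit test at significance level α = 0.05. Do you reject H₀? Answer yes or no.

reject H₀: no

n = 44; E_i = n·p_i = [19.56, 19.56, 4.89]
χ² = (25−19.56)²/19.56 + (14−19.56)²/19.56 + (5−4.89)²/4.89 = 3.0966
df = 2
p-value (upper-tail) = 0.21261
At α=0.05: p ≥ α → fail to reject H₀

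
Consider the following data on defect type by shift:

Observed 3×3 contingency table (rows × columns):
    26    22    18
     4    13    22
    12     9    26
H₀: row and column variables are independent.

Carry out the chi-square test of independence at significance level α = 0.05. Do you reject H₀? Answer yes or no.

reject H₀: yes

Row totals [66, 39, 47], col totals [42, 44, 66], n=152
χ² = (26−18.24)²/18.24 + (22−19.11)²/19.11 + (18−28.66)²/28.66 + (4−10.78)²/10.78 + (13−11.29)²/11.29 + (22−16.93)²/16.93 + (12−12.99)²/12.99 + (9−13.61)²/13.61 + (26−20.41)²/20.41 = 16.9087
df = 4
p-value (upper-tail) = 0.00201
At α=0.05: p < α → reject H₀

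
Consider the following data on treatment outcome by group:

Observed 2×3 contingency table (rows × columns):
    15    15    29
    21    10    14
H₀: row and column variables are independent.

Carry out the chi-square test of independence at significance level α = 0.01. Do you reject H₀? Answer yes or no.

Row totals [59, 45], col totals [36, 25, 43], n=104
χ² = (15−20.42)²/20.42 + (15−14.18)²/14.18 + (29−24.39)²/24.39 + (21−15.58)²/15.58 + (10−10.82)²/10.82 + (14−18.61)²/18.61 = 5.4466
df = 2
p-value (upper-tail) = 0.06566
At α=0.01: p ≥ α → fail to reject H₀

reject H₀: no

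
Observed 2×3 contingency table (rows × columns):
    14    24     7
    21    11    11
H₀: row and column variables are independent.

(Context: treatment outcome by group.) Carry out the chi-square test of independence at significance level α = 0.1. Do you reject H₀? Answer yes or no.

Row totals [45, 43], col totals [35, 35, 18], n=88
χ² = (14−17.90)²/17.90 + (24−17.90)²/17.90 + (7−9.20)²/9.20 + (21−17.10)²/17.10 + (11−17.10)²/17.10 + (11−8.80)²/8.80 = 7.0757
df = 2
p-value (upper-tail) = 0.02908
At α=0.1: p < α → reject H₀

reject H₀: yes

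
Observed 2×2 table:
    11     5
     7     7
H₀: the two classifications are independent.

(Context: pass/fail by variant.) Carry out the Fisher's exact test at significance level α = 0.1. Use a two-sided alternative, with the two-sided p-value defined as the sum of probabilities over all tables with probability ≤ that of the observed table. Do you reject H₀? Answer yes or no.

reject H₀: no

Margins: r₁=16, r₂=14, c₁=18, c₂=12, n=30
p_obs = C(16,11)·C(14,7)/C(30,18); sum pmf over tables with pmf ≤ p_obs
p-value (two-sided) = 0.45717
At α=0.1: p ≥ α → fail to reject H₀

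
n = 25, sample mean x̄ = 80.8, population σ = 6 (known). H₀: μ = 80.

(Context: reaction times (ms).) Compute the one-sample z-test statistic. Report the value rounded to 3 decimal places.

SE = σ/√n = 6/√25 = 1.2000
z = (x̄−μ₀)/SE = (80.8−80)/1.2000 = 0.6667

test statistic = 0.667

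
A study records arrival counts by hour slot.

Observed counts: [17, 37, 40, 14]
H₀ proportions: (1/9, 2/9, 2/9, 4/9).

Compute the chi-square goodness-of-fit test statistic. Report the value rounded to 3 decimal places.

test statistic = 43.875

n = 108; E_i = n·p_i = [12.00, 24.00, 24.00, 48.00]
χ² = (17−12.00)²/12.00 + (37−24.00)²/24.00 + (40−24.00)²/24.00 + (14−48.00)²/48.00 = 43.8750
df = 3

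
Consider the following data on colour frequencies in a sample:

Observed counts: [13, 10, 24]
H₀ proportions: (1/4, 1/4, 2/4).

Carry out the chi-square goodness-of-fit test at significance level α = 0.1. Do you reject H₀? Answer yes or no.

n = 47; E_i = n·p_i = [11.75, 11.75, 23.50]
χ² = (13−11.75)²/11.75 + (10−11.75)²/11.75 + (24−23.50)²/23.50 = 0.4043
df = 2
p-value (upper-tail) = 0.81699
At α=0.1: p ≥ α → fail to reject H₀

reject H₀: no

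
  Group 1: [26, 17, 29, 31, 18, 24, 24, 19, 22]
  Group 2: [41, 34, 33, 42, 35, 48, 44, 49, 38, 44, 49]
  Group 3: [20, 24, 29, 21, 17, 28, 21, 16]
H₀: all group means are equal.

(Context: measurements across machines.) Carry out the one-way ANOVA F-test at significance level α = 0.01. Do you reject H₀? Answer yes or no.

reject H₀: yes

Group means [23.33, 41.55, 22.00], grand mean 30.107
SSB = Σnᵢ(x̄ᵢ−x̄)² = 2377.951; SSW = ΣΣ(x−x̄ᵢ)² = 694.727
MSB = 2377.951/2 = 1188.9756; MSW = 694.727/25 = 27.7891
F = MSB/MSW = 42.7857
df = (2, 25)
p-value (upper-tail) = 0.00000
At α=0.01: p < α → reject H₀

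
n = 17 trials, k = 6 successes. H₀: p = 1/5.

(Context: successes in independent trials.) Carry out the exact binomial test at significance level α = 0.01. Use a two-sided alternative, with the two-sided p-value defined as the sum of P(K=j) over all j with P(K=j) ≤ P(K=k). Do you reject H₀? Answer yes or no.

Exact binomial: n=17, k=6, p₀=1/5=0.2000
P(X=j) = C(n,j)·p₀^j·(1−p₀)^(n−j); p = Σ P(X=j) over j with P(X=j) ≤ P(X=6)
p-value (two-sided) = 0.12822
At α=0.01: p ≥ α → fail to reject H₀

reject H₀: no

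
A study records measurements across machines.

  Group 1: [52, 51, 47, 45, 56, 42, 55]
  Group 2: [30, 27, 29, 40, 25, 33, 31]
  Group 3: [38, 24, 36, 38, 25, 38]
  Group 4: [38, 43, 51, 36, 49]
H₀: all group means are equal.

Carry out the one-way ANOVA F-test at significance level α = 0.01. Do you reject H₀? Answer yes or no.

reject H₀: yes

Group means [49.71, 30.71, 33.17, 43.40], grand mean 39.160
SSB = Σnᵢ(x̄ᵢ−x̄)² = 1584.470; SSW = ΣΣ(x−x̄ᵢ)² = 706.890
MSB = 1584.470/3 = 528.1565; MSW = 706.890/21 = 33.6615
F = MSB/MSW = 15.6902
df = (3, 21)
p-value (upper-tail) = 0.00001
At α=0.01: p < α → reject H₀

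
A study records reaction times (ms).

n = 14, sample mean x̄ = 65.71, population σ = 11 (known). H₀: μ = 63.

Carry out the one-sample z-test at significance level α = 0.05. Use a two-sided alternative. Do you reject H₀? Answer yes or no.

SE = σ/√n = 11/√14 = 2.9399
z = (x̄−μ₀)/SE = (65.71−63)/2.9399 = 0.9218
p-value (two-sided) = 0.35663
At α=0.05: p ≥ α → fail to reject H₀

reject H₀: no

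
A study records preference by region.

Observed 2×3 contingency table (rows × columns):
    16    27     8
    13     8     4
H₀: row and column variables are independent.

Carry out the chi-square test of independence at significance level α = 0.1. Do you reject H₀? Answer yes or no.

reject H₀: no

Row totals [51, 25], col totals [29, 35, 12], n=76
χ² = (16−19.46)²/19.46 + (27−23.49)²/23.49 + (8−8.05)²/8.05 + (13−9.54)²/9.54 + (8−11.51)²/11.51 + (4−3.95)²/3.95 = 3.4693
df = 2
p-value (upper-tail) = 0.17647
At α=0.1: p ≥ α → fail to reject H₀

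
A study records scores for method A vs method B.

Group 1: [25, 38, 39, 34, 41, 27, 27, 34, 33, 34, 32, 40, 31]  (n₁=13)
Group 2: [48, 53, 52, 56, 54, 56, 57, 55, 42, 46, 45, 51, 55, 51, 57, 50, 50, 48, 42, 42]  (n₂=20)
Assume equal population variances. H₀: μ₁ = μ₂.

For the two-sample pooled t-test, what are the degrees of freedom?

df = n₁ + n₂ − 2 = 13 + 20 − 2 = 31

degrees of freedom = 31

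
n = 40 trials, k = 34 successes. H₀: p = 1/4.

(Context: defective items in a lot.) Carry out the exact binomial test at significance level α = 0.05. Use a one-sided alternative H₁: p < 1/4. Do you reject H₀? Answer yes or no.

reject H₀: no

Exact binomial: n=40, k=34, p₀=1/4=0.2500
P(X≤34) from Σ C(n,i)·p₀^i·(1−p₀)^(n−i)
p-value (one-sided, H₁ less) = 1.00000
At α=0.05: p ≥ α → fail to reject H₀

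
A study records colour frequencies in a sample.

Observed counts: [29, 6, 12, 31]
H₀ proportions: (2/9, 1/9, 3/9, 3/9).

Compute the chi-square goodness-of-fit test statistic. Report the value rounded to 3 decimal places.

test statistic = 17.173

n = 78; E_i = n·p_i = [17.33, 8.67, 26.00, 26.00]
χ² = (29−17.33)²/17.33 + (6−8.67)²/8.67 + (12−26.00)²/26.00 + (31−26.00)²/26.00 = 17.1731
df = 3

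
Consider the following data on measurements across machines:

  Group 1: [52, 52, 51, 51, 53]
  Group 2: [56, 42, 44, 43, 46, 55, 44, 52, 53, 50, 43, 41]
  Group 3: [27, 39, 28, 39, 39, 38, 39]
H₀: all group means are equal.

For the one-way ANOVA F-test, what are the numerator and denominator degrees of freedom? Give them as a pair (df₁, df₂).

k = 3 groups, N = 24 total
df = (k−1, N−k) = (3−1, 24−3) = (2, 21)

degrees of freedom = [2, 21]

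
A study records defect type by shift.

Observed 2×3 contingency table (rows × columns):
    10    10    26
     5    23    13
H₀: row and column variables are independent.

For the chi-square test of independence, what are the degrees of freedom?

degrees of freedom = 2

df = (r−1)(c−1) = (2−1)·(3−1) = 2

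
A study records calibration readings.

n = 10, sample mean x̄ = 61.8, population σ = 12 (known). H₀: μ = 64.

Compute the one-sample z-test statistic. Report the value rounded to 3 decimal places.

SE = σ/√n = 12/√10 = 3.7947
z = (x̄−μ₀)/SE = (61.8−64)/3.7947 = -0.5798

test statistic = -0.580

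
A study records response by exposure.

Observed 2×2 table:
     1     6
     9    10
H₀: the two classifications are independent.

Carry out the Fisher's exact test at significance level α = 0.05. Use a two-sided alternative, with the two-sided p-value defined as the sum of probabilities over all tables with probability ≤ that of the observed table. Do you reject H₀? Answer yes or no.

Margins: r₁=7, r₂=19, c₁=10, c₂=16, n=26
p_obs = C(7,1)·C(19,9)/C(26,10); sum pmf over tables with pmf ≤ p_obs
p-value (two-sided) = 0.19039
At α=0.05: p ≥ α → fail to reject H₀

reject H₀: no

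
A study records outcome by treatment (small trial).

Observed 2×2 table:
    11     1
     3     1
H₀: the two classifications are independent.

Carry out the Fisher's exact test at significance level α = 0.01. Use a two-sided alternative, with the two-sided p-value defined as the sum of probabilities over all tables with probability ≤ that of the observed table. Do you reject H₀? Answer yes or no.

Margins: r₁=12, r₂=4, c₁=14, c₂=2, n=16
p_obs = C(12,11)·C(4,3)/C(16,14); sum pmf over tables with pmf ≤ p_obs
p-value (two-sided) = 0.45000
At α=0.01: p ≥ α → fail to reject H₀

reject H₀: no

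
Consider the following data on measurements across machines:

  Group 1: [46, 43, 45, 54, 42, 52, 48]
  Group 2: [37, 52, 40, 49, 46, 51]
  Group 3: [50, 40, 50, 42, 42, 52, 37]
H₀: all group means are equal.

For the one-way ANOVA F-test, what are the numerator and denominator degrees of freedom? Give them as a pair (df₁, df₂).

k = 3 groups, N = 20 total
df = (k−1, N−k) = (3−1, 20−3) = (2, 17)

degrees of freedom = [2, 17]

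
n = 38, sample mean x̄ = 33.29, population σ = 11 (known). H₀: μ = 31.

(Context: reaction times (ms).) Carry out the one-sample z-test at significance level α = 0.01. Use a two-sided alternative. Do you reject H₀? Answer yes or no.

reject H₀: no

SE = σ/√n = 11/√38 = 1.7844
z = (x̄−μ₀)/SE = (33.29−31)/1.7844 = 1.2833
p-value (two-sided) = 0.19938
At α=0.01: p ≥ α → fail to reject H₀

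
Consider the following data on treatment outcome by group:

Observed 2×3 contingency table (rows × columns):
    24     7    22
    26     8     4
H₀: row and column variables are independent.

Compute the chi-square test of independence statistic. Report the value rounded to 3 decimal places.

Row totals [53, 38], col totals [50, 15, 26], n=91
χ² = (24−29.12)²/29.12 + (7−8.74)²/8.74 + (22−15.14)²/15.14 + (26−20.88)²/20.88 + (8−6.26)²/6.26 + (4−10.86)²/10.86 = 10.4188
df = 2

test statistic = 10.419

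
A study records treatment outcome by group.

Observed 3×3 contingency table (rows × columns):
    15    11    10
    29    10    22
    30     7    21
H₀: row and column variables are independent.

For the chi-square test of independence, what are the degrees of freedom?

df = (r−1)(c−1) = (3−1)·(3−1) = 4

degrees of freedom = 4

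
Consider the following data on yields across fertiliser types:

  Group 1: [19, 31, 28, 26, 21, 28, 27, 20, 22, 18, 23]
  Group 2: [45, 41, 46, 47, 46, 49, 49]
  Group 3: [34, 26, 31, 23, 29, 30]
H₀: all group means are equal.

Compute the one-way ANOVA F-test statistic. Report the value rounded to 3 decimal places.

test statistic = 75.045

Group means [23.91, 46.14, 28.83], grand mean 31.625
SSB = Σnᵢ(x̄ᵢ−x̄)² = 2177.025; SSW = ΣΣ(x−x̄ᵢ)² = 304.600
MSB = 2177.025/2 = 1088.5127; MSW = 304.600/21 = 14.5047
F = MSB/MSW = 75.0453
df = (2, 21)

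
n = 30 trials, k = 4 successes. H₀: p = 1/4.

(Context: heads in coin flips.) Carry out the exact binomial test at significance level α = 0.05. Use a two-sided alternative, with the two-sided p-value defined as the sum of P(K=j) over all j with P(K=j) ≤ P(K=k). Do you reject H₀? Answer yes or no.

Exact binomial: n=30, k=4, p₀=1/4=0.2500
P(X=j) = C(n,j)·p₀^j·(1−p₀)^(n−j); p = Σ P(X=j) over j with P(X=j) ≤ P(X=4)
p-value (two-sided) = 0.20360
At α=0.05: p ≥ α → fail to reject H₀

reject H₀: no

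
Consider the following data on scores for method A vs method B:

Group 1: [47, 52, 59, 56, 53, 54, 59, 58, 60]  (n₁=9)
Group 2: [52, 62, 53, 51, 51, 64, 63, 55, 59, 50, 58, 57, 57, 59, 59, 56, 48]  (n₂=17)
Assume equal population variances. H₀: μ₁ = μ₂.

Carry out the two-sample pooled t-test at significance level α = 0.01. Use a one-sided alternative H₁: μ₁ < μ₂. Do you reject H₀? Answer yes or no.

reject H₀: no

x̄₁=55.333, s₁=4.243, n₁=9
x̄₂=56.118, s₂=4.729, n₂=17
s_p² = [8·4.243² + 16·4.729²]/24 = 20.9069
SE = √(s_p²·(1/9+1/17)) = 1.8849
t = (55.333−56.118)/1.8849 = -0.4161
df = 24
p-value (one-sided, H₁ less) = 0.34051
At α=0.01: p ≥ α → fail to reject H₀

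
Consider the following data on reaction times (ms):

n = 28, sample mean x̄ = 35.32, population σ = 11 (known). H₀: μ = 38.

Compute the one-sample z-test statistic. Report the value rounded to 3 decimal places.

SE = σ/√n = 11/√28 = 2.0788
z = (x̄−μ₀)/SE = (35.32−38)/2.0788 = -1.2892

test statistic = -1.289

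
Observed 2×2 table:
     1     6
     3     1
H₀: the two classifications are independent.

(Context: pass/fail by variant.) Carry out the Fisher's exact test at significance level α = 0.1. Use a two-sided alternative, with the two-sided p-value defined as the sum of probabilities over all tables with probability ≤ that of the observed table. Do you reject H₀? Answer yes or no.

reject H₀: yes

Margins: r₁=7, r₂=4, c₁=4, c₂=7, n=11
p_obs = C(7,1)·C(4,3)/C(11,4); sum pmf over tables with pmf ≤ p_obs
p-value (two-sided) = 0.08788
At α=0.1: p < α → reject H₀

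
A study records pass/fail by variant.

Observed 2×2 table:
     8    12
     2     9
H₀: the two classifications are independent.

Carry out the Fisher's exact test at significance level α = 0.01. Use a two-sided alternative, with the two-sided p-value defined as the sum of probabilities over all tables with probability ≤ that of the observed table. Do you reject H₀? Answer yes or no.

reject H₀: no

Margins: r₁=20, r₂=11, c₁=10, c₂=21, n=31
p_obs = C(20,8)·C(11,2)/C(31,10); sum pmf over tables with pmf ≤ p_obs
p-value (two-sided) = 0.26172
At α=0.01: p ≥ α → fail to reject H₀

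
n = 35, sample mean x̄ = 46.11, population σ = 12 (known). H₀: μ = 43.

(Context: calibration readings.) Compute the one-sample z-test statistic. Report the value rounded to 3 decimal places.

SE = σ/√n = 12/√35 = 2.0284
z = (x̄−μ₀)/SE = (46.11−43)/2.0284 = 1.5333

test statistic = 1.533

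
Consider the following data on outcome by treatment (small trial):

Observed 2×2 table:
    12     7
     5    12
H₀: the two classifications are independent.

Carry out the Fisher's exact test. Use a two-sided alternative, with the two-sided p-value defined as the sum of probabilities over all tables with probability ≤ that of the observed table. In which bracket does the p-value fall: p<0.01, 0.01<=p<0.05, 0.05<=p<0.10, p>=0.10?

p-value bracket: 0.05<=p<0.10

Margins: r₁=19, r₂=17, c₁=17, c₂=19, n=36
p_obs = C(19,12)·C(17,5)/C(36,17); sum pmf over tables with pmf ≤ p_obs
p-value (two-sided) = 0.05428
→ bracket: 0.05<=p<0.10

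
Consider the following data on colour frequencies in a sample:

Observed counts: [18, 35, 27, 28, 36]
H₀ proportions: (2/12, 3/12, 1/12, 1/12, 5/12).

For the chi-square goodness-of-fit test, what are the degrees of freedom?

df = k − 1 = 5 − 1 = 4

degrees of freedom = 4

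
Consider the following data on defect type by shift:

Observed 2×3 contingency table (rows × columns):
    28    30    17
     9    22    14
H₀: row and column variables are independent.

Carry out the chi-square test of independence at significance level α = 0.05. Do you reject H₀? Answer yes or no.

reject H₀: no

Row totals [75, 45], col totals [37, 52, 31], n=120
χ² = (28−23.12)²/23.12 + (30−32.50)²/32.50 + (17−19.38)²/19.38 + (9−13.88)²/13.88 + (22−19.50)²/19.50 + (14−11.62)²/11.62 = 4.0297
df = 2
p-value (upper-tail) = 0.13334
At α=0.05: p ≥ α → fail to reject H₀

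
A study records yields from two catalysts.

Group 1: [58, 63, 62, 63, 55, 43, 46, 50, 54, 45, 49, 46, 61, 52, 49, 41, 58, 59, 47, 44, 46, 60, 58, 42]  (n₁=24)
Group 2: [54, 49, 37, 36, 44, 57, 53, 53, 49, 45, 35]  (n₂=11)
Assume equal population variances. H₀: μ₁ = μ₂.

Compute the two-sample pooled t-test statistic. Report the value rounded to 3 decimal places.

test statistic = 2.057

x̄₁=52.125, s₁=7.303, n₁=24
x̄₂=46.545, s₂=7.776, n₂=11
s_p² = [23·7.303² + 10·7.776²]/33 = 55.4955
SE = √(s_p²·(1/24+1/11)) = 2.7124
t = (52.125−46.545)/2.7124 = 2.0570
df = 33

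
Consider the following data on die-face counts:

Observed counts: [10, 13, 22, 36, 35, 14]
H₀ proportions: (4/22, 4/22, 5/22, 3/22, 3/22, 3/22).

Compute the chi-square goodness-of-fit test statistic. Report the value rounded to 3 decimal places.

test statistic = 51.029

n = 130; E_i = n·p_i = [23.64, 23.64, 29.55, 17.73, 17.73, 17.73]
χ² = (10−23.64)²/23.64 + (13−23.64)²/23.64 + (22−29.55)²/29.55 + (36−17.73)²/17.73 + (35−17.73)²/17.73 + (14−17.73)²/17.73 = 51.0290
df = 5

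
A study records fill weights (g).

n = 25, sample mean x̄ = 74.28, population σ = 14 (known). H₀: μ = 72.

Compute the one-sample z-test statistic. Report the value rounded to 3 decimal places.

SE = σ/√n = 14/√25 = 2.8000
z = (x̄−μ₀)/SE = (74.28−72)/2.8000 = 0.8143

test statistic = 0.814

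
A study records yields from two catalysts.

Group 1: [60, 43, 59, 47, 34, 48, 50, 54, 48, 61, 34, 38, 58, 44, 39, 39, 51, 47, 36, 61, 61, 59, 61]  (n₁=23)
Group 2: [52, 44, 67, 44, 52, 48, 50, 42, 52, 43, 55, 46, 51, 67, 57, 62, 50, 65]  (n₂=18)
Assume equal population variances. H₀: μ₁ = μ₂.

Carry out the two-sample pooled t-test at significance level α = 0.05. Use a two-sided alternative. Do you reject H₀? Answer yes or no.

x̄₁=49.217, s₁=9.577, n₁=23
x̄₂=52.611, s₂=8.103, n₂=18
s_p² = [22·9.577² + 17·8.103²]/39 = 80.3639
SE = √(s_p²·(1/23+1/18)) = 2.8211
t = (49.217−52.611)/2.8211 = -1.2030
df = 39
p-value (two-sided) = 0.23624
At α=0.05: p ≥ α → fail to reject H₀

reject H₀: no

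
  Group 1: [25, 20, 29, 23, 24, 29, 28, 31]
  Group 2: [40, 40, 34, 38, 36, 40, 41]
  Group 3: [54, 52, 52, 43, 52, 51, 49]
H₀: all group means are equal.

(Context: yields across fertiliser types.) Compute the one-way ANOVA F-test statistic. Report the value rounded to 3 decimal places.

Group means [26.12, 38.43, 50.43], grand mean 37.773
SSB = Σnᵢ(x̄ᵢ−x̄)² = 2209.560; SSW = ΣΣ(x−x̄ᵢ)² = 214.304
MSB = 2209.560/2 = 1104.7800; MSW = 214.304/19 = 11.2791
F = MSB/MSW = 97.9490
df = (2, 19)

test statistic = 97.949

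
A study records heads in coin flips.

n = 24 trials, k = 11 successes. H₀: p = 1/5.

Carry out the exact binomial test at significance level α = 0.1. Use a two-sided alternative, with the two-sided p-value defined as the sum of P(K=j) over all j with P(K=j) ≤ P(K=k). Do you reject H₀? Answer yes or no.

Exact binomial: n=24, k=11, p₀=1/5=0.2000
P(X=j) = C(n,j)·p₀^j·(1−p₀)^(n−j); p = Σ P(X=j) over j with P(X=j) ≤ P(X=11)
p-value (two-sided) = 0.00379
At α=0.1: p < α → reject H₀

reject H₀: yes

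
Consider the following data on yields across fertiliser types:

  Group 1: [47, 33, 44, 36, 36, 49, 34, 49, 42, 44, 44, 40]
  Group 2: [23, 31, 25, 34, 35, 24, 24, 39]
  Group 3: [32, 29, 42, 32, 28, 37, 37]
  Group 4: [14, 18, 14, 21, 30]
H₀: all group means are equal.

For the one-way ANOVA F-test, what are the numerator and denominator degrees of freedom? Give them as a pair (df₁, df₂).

degrees of freedom = [3, 28]

k = 4 groups, N = 32 total
df = (k−1, N−k) = (4−1, 32−4) = (3, 28)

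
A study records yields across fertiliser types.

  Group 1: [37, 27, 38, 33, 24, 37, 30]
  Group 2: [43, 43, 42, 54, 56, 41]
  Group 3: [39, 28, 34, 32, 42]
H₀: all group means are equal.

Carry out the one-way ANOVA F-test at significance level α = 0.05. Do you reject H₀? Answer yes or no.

Group means [32.29, 46.50, 35.00], grand mean 37.778
SSB = Σnᵢ(x̄ᵢ−x̄)² = 706.183; SSW = ΣΣ(x−x̄ᵢ)² = 524.929
MSB = 706.183/2 = 353.0913; MSW = 524.929/15 = 34.9952
F = MSB/MSW = 10.0897
df = (2, 15)
p-value (upper-tail) = 0.00167
At α=0.05: p < α → reject H₀

reject H₀: yes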